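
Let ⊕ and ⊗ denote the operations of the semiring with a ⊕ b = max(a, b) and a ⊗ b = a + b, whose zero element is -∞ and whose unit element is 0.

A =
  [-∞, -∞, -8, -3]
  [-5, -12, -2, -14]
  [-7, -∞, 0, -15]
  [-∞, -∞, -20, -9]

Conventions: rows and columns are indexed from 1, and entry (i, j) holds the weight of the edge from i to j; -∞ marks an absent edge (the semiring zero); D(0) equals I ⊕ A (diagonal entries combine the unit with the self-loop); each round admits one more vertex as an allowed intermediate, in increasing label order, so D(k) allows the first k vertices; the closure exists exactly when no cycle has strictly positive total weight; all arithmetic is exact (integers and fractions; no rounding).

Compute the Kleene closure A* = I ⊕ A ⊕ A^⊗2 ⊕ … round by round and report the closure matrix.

D(0):
  [0, -∞, -8, -3]
  [-5, 0, -2, -14]
  [-7, -∞, 0, -15]
  [-∞, -∞, -20, 0]
D(1):
  [0, -∞, -8, -3]
  [-5, 0, -2, -8]
  [-7, -∞, 0, -10]
  [-∞, -∞, -20, 0]
D(2):
  [0, -∞, -8, -3]
  [-5, 0, -2, -8]
  [-7, -∞, 0, -10]
  [-∞, -∞, -20, 0]
D(3):
  [0, -∞, -8, -3]
  [-5, 0, -2, -8]
  [-7, -∞, 0, -10]
  [-27, -∞, -20, 0]
D(4):
  [0, -∞, -8, -3]
  [-5, 0, -2, -8]
  [-7, -∞, 0, -10]
  [-27, -∞, -20, 0]
Answer: A* = [[0, -∞, -8, -3], [-5, 0, -2, -8], [-7, -∞, 0, -10], [-27, -∞, -20, 0]]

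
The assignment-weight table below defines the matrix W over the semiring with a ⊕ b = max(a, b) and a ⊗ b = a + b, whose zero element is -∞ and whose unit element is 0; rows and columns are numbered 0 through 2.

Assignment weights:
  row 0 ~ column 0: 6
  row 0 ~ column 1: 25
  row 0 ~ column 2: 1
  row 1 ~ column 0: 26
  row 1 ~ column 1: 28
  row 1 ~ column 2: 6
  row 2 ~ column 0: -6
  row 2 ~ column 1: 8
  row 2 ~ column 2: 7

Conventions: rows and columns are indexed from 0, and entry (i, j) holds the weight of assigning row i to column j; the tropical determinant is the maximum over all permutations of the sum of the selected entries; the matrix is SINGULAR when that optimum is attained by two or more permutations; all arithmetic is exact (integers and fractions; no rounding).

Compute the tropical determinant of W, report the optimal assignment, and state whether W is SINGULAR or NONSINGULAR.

σ = (0, 1, 2): 6 + 28 + 7 = 41
σ = (0, 2, 1): 6 + 6 + 8 = 20
σ = (1, 0, 2): 25 + 26 + 7 = 58
σ = (1, 2, 0): 25 + 6 + (-6) = 25
σ = (2, 0, 1): 1 + 26 + 8 = 35
σ = (2, 1, 0): 1 + 28 + (-6) = 23
Optimal value attained by: σ = (1, 0, 2).
Answer: det⊕(W) = 58; verdict: NONSINGULAR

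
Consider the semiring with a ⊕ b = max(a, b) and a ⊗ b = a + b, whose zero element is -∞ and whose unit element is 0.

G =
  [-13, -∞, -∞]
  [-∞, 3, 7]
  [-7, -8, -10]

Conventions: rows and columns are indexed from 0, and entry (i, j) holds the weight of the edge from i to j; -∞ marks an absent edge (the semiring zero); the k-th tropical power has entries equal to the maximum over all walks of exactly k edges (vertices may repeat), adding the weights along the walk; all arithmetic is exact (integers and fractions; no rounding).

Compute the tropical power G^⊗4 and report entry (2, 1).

G^⊗2:
  [-26, -∞, -∞]
  [0, 6, 10]
  [-17, -5, -1]
G^⊗3:
  [-39, -∞, -∞]
  [3, 9, 13]
  [-8, -2, 2]
G^⊗4:
  [-52, -∞, -∞]
  [6, 12, 16]
  [-5, 1, 5]
Key observation: the optimum is the walk 2->1->1->1->1, with weight (-8) + 3 + 3 + 3 = 1.
Optimal value attained by: walk 2->1->1->1->1.
Answer: (G^⊗4)[2][1] = 1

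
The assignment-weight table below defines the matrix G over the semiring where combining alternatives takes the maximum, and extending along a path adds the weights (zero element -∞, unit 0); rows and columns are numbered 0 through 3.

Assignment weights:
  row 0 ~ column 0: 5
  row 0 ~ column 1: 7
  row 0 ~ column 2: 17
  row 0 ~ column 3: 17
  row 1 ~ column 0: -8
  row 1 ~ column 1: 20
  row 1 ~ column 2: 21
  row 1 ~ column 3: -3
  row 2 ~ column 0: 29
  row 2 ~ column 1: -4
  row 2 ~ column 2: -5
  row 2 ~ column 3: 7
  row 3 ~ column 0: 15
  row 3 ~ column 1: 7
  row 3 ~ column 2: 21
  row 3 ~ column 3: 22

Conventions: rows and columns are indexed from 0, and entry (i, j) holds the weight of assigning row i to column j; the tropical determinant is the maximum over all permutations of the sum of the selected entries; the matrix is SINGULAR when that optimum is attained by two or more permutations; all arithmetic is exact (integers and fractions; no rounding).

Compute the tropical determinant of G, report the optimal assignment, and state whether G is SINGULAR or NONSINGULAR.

σ = (0, 1, 2, 3): 5 + 20 + (-5) + 22 = 42
σ = (0, 1, 3, 2): 5 + 20 + 7 + 21 = 53
σ = (0, 2, 1, 3): 5 + 21 + (-4) + 22 = 44
σ = (0, 2, 3, 1): 5 + 21 + 7 + 7 = 40
σ = (0, 3, 1, 2): 5 + (-3) + (-4) + 21 = 19
σ = (0, 3, 2, 1): 5 + (-3) + (-5) + 7 = 4
σ = (1, 0, 2, 3): 7 + (-8) + (-5) + 22 = 16
σ = (1, 0, 3, 2): 7 + (-8) + 7 + 21 = 27
σ = (1, 2, 0, 3): 7 + 21 + 29 + 22 = 79
σ = (1, 2, 3, 0): 7 + 21 + 7 + 15 = 50
σ = (1, 3, 0, 2): 7 + (-3) + 29 + 21 = 54
σ = (1, 3, 2, 0): 7 + (-3) + (-5) + 15 = 14
σ = (2, 0, 1, 3): 17 + (-8) + (-4) + 22 = 27
σ = (2, 0, 3, 1): 17 + (-8) + 7 + 7 = 23
σ = (2, 1, 0, 3): 17 + 20 + 29 + 22 = 88
σ = (2, 1, 3, 0): 17 + 20 + 7 + 15 = 59
σ = (2, 3, 0, 1): 17 + (-3) + 29 + 7 = 50
σ = (2, 3, 1, 0): 17 + (-3) + (-4) + 15 = 25
σ = (3, 0, 1, 2): 17 + (-8) + (-4) + 21 = 26
σ = (3, 0, 2, 1): 17 + (-8) + (-5) + 7 = 11
σ = (3, 1, 0, 2): 17 + 20 + 29 + 21 = 87
σ = (3, 1, 2, 0): 17 + 20 + (-5) + 15 = 47
σ = (3, 2, 0, 1): 17 + 21 + 29 + 7 = 74
σ = (3, 2, 1, 0): 17 + 21 + (-4) + 15 = 49
Optimal value attained by: σ = (2, 1, 0, 3).
Answer: det⊕(G) = 88; verdict: NONSINGULAR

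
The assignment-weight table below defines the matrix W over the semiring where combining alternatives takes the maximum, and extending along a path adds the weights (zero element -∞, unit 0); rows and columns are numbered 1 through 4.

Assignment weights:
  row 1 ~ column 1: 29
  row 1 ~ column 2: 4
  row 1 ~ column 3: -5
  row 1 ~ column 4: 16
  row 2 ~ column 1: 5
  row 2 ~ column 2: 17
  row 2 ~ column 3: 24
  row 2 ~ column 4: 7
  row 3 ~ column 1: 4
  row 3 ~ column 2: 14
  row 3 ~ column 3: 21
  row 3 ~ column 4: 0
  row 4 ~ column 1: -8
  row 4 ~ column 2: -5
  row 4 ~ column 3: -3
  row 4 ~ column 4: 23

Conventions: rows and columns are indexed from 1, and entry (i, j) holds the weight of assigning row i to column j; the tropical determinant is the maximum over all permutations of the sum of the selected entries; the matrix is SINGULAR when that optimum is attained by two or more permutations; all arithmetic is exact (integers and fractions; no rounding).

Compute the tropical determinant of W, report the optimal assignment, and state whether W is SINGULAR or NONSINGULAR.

σ = (1, 2, 3, 4): 29 + 17 + 21 + 23 = 90
σ = (1, 2, 4, 3): 29 + 17 + 0 + (-3) = 43
σ = (1, 3, 2, 4): 29 + 24 + 14 + 23 = 90
σ = (1, 3, 4, 2): 29 + 24 + 0 + (-5) = 48
σ = (1, 4, 2, 3): 29 + 7 + 14 + (-3) = 47
σ = (1, 4, 3, 2): 29 + 7 + 21 + (-5) = 52
σ = (2, 1, 3, 4): 4 + 5 + 21 + 23 = 53
σ = (2, 1, 4, 3): 4 + 5 + 0 + (-3) = 6
σ = (2, 3, 1, 4): 4 + 24 + 4 + 23 = 55
σ = (2, 3, 4, 1): 4 + 24 + 0 + (-8) = 20
σ = (2, 4, 1, 3): 4 + 7 + 4 + (-3) = 12
σ = (2, 4, 3, 1): 4 + 7 + 21 + (-8) = 24
σ = (3, 1, 2, 4): (-5) + 5 + 14 + 23 = 37
σ = (3, 1, 4, 2): (-5) + 5 + 0 + (-5) = -5
σ = (3, 2, 1, 4): (-5) + 17 + 4 + 23 = 39
σ = (3, 2, 4, 1): (-5) + 17 + 0 + (-8) = 4
σ = (3, 4, 1, 2): (-5) + 7 + 4 + (-5) = 1
σ = (3, 4, 2, 1): (-5) + 7 + 14 + (-8) = 8
σ = (4, 1, 2, 3): 16 + 5 + 14 + (-3) = 32
σ = (4, 1, 3, 2): 16 + 5 + 21 + (-5) = 37
σ = (4, 2, 1, 3): 16 + 17 + 4 + (-3) = 34
σ = (4, 2, 3, 1): 16 + 17 + 21 + (-8) = 46
σ = (4, 3, 1, 2): 16 + 24 + 4 + (-5) = 39
σ = (4, 3, 2, 1): 16 + 24 + 14 + (-8) = 46
Optimal value attained by: σ = (1, 2, 3, 4).
Answer: det⊕(W) = 90; verdict: SINGULAR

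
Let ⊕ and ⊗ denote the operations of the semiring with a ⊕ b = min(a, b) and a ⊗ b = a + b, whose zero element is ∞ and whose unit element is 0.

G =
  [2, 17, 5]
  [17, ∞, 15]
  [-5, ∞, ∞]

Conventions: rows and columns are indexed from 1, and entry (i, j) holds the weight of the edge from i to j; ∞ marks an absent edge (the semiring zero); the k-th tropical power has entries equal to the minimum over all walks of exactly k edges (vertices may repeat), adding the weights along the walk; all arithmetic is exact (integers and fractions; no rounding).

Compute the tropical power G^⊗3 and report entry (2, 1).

G^⊗2:
  [0, 19, 7]
  [10, 34, 22]
  [-3, 12, 0]
G^⊗3:
  [2, 17, 5]
  [12, 27, 15]
  [-5, 14, 2]
Key observation: the optimum is the walk 2->3->1->1, with weight 15 + (-5) + 2 = 12.
Optimal value attained by: walk 2->3->1->1.
Answer: (G^⊗3)[2][1] = 12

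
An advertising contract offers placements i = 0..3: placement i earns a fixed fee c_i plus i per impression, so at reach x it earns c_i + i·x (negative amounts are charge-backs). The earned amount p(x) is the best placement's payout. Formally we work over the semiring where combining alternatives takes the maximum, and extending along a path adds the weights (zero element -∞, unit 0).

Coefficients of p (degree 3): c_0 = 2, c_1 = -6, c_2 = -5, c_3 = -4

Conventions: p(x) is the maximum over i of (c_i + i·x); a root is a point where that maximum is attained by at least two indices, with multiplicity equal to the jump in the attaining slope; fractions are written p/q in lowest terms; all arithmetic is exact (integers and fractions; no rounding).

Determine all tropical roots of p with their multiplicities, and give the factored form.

hull edge (i=0, c=2) to (i=3, c=-4): slope -2, span 3
Factored form: p(x) = -4 ⊗ (x ⊕ 2) ⊗ (x ⊕ 2) ⊗ (x ⊕ 2)
Answer: roots = 2 (mult 3)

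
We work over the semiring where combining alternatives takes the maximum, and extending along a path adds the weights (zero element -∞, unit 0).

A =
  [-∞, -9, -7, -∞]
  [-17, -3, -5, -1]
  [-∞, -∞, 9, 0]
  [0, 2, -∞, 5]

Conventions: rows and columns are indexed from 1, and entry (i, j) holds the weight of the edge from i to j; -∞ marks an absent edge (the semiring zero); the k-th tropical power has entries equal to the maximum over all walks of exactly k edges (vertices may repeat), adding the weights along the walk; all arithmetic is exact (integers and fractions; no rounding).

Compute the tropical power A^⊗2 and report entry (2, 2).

A^⊗2:
  [-26, -12, 2, -7]
  [-1, 1, 4, 4]
  [0, 2, 18, 9]
  [5, 7, -3, 10]
Key observation: the optimum is the walk 2->4->2, with weight (-1) + 2 = 1.
Optimal value attained by: walk 2->4->2.
Answer: (A^⊗2)[2][2] = 1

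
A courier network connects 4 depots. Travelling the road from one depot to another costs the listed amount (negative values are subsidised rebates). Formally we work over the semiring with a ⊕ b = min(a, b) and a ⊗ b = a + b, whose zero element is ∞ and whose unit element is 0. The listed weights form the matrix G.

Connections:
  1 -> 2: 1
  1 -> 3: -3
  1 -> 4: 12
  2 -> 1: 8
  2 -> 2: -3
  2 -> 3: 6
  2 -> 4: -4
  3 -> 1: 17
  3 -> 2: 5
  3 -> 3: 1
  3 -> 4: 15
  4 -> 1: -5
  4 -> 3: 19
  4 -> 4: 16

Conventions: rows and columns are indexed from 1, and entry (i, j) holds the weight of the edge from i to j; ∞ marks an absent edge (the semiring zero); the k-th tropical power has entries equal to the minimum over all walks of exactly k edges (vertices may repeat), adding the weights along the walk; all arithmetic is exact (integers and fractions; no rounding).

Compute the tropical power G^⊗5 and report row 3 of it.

G^⊗2:
  [7, -2, -2, -3]
  [-9, -6, 3, -7]
  [10, 2, 2, 1]
  [11, -4, -8, 7]
G^⊗3:
  [-8, -5, -1, -6]
  [-12, -9, -12, -10]
  [-4, -1, 3, -2]
  [2, -7, -7, -8]
G^⊗4:
  [-11, -8, -11, -9]
  [-15, -12, -15, -13]
  [-7, -4, -7, -5]
  [-13, -10, -6, -11]
G^⊗5:
  [-14, -11, -14, -12]
  [-18, -15, -18, -16]
  [-10, -7, -10, -8]
  [-16, -13, -16, -14]
Answer: row 3 of G^⊗5 = [-10, -7, -10, -8]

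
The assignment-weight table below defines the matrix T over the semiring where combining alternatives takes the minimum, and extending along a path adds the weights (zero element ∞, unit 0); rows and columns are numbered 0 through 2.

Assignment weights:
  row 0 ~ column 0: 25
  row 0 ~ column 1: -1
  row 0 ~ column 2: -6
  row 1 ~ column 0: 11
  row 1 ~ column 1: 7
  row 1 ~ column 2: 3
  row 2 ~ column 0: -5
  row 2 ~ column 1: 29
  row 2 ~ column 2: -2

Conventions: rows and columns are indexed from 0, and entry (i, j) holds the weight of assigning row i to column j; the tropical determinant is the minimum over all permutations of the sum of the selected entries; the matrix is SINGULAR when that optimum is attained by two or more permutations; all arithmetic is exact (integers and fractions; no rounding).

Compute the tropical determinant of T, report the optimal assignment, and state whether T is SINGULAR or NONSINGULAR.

σ = (0, 1, 2): 25 + 7 + (-2) = 30
σ = (0, 2, 1): 25 + 3 + 29 = 57
σ = (1, 0, 2): (-1) + 11 + (-2) = 8
σ = (1, 2, 0): (-1) + 3 + (-5) = -3
σ = (2, 0, 1): (-6) + 11 + 29 = 34
σ = (2, 1, 0): (-6) + 7 + (-5) = -4
Optimal value attained by: σ = (2, 1, 0).
Answer: det⊕(T) = -4; verdict: NONSINGULAR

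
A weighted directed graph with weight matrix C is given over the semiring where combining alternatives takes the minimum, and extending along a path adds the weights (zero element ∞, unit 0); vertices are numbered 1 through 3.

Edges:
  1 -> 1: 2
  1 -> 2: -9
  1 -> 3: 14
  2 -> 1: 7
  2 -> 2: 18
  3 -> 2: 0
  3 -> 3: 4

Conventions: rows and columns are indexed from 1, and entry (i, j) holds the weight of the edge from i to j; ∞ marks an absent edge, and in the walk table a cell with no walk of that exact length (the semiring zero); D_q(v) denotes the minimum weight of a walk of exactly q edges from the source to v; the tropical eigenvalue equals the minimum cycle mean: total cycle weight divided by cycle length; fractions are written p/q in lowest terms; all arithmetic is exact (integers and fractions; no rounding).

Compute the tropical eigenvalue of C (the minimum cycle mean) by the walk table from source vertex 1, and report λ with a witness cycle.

q=0: [0, ∞, ∞]
q=1: [2, -9, 14]
q=2: [-2, -7, 16]
q=3: [0, -11, 12]
Optimal cycle mean attained by: cycle 1->2->1, total (-9) + 7, length 2.
Answer: λ = -1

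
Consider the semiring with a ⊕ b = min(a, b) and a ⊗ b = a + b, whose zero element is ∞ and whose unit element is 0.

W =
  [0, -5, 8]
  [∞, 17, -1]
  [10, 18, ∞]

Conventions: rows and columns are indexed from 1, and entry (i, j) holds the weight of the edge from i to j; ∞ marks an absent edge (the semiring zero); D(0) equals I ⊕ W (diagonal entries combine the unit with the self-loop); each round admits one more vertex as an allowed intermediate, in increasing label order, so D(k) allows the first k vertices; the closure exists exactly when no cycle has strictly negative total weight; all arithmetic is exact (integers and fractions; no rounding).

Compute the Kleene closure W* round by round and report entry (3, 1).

D(0):
  [0, -5, 8]
  [∞, 0, -1]
  [10, 18, 0]
D(1):
  [0, -5, 8]
  [∞, 0, -1]
  [10, 5, 0]
D(2):
  [0, -5, -6]
  [∞, 0, -1]
  [10, 5, 0]
D(3):
  [0, -5, -6]
  [9, 0, -1]
  [10, 5, 0]
Answer: W*[3][1] = 10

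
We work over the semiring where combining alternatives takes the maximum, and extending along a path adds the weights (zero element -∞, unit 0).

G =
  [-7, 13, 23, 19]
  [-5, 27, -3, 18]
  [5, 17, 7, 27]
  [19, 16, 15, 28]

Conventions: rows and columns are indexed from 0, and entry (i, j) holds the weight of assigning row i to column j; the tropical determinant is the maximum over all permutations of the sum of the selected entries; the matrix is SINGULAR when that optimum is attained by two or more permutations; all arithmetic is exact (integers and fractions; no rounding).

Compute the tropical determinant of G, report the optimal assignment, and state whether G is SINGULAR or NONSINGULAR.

σ = (0, 1, 2, 3): (-7) + 27 + 7 + 28 = 55
σ = (0, 1, 3, 2): (-7) + 27 + 27 + 15 = 62
σ = (0, 2, 1, 3): (-7) + (-3) + 17 + 28 = 35
σ = (0, 2, 3, 1): (-7) + (-3) + 27 + 16 = 33
σ = (0, 3, 1, 2): (-7) + 18 + 17 + 15 = 43
σ = (0, 3, 2, 1): (-7) + 18 + 7 + 16 = 34
σ = (1, 0, 2, 3): 13 + (-5) + 7 + 28 = 43
σ = (1, 0, 3, 2): 13 + (-5) + 27 + 15 = 50
σ = (1, 2, 0, 3): 13 + (-3) + 5 + 28 = 43
σ = (1, 2, 3, 0): 13 + (-3) + 27 + 19 = 56
σ = (1, 3, 0, 2): 13 + 18 + 5 + 15 = 51
σ = (1, 3, 2, 0): 13 + 18 + 7 + 19 = 57
σ = (2, 0, 1, 3): 23 + (-5) + 17 + 28 = 63
σ = (2, 0, 3, 1): 23 + (-5) + 27 + 16 = 61
σ = (2, 1, 0, 3): 23 + 27 + 5 + 28 = 83
σ = (2, 1, 3, 0): 23 + 27 + 27 + 19 = 96
σ = (2, 3, 0, 1): 23 + 18 + 5 + 16 = 62
σ = (2, 3, 1, 0): 23 + 18 + 17 + 19 = 77
σ = (3, 0, 1, 2): 19 + (-5) + 17 + 15 = 46
σ = (3, 0, 2, 1): 19 + (-5) + 7 + 16 = 37
σ = (3, 1, 0, 2): 19 + 27 + 5 + 15 = 66
σ = (3, 1, 2, 0): 19 + 27 + 7 + 19 = 72
σ = (3, 2, 0, 1): 19 + (-3) + 5 + 16 = 37
σ = (3, 2, 1, 0): 19 + (-3) + 17 + 19 = 52
Optimal value attained by: σ = (2, 1, 3, 0).
Answer: det⊕(G) = 96; verdict: NONSINGULAR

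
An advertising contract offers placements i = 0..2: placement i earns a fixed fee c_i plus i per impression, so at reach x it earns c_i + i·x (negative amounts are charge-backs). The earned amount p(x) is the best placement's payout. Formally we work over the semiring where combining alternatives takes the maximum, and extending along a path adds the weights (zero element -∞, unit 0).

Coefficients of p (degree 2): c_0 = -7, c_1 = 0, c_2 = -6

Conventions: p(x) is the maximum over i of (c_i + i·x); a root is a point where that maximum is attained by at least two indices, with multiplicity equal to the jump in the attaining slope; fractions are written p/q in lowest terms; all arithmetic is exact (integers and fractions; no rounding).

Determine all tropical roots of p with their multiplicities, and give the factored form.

hull edge (i=0, c=-7) to (i=1, c=0): slope 7, span 1
hull edge (i=1, c=0) to (i=2, c=-6): slope -6, span 1
Factored form: p(x) = -6 ⊗ (x ⊕ (-7)) ⊗ (x ⊕ 6)
Answer: roots = -7 (mult 1), 6 (mult 1)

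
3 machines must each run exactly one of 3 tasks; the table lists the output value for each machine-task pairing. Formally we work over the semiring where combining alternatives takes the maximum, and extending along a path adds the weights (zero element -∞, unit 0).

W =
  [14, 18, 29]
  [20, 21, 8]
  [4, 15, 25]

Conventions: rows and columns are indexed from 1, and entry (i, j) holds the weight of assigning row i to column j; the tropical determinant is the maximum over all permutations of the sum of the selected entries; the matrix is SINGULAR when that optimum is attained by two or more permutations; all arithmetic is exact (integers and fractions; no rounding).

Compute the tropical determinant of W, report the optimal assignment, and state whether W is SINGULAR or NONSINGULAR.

σ = (1, 2, 3): 14 + 21 + 25 = 60
σ = (1, 3, 2): 14 + 8 + 15 = 37
σ = (2, 1, 3): 18 + 20 + 25 = 63
σ = (2, 3, 1): 18 + 8 + 4 = 30
σ = (3, 1, 2): 29 + 20 + 15 = 64
σ = (3, 2, 1): 29 + 21 + 4 = 54
Optimal value attained by: σ = (3, 1, 2).
Answer: det⊕(W) = 64; verdict: NONSINGULAR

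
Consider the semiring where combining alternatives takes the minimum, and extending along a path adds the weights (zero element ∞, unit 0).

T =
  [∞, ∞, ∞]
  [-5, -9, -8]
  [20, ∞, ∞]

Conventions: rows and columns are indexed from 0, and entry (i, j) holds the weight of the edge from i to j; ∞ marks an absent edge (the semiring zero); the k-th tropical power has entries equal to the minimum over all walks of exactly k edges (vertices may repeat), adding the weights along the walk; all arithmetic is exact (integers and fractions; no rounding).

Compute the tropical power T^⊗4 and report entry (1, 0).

T^⊗2:
  [∞, ∞, ∞]
  [-14, -18, -17]
  [∞, ∞, ∞]
T^⊗3:
  [∞, ∞, ∞]
  [-23, -27, -26]
  [∞, ∞, ∞]
T^⊗4:
  [∞, ∞, ∞]
  [-32, -36, -35]
  [∞, ∞, ∞]
Key observation: the optimum is the walk 1->1->1->1->0, with weight (-9) + (-9) + (-9) + (-5) = -32.
Optimal value attained by: walk 1->1->1->1->0.
Answer: (T^⊗4)[1][0] = -32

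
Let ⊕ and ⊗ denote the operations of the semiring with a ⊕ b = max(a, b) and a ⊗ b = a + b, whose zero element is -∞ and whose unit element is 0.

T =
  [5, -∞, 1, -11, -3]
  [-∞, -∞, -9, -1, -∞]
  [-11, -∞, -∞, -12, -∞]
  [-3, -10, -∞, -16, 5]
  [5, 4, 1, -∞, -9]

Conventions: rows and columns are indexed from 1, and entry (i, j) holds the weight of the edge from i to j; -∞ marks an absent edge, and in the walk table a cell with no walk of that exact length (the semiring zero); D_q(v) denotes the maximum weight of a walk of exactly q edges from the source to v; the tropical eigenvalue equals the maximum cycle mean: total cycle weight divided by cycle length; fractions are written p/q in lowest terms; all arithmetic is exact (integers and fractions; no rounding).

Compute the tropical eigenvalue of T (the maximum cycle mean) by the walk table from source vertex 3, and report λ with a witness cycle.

q=0: [-∞, -∞, 0, -∞, -∞]
q=1: [-11, -∞, -∞, -12, -∞]
q=2: [-6, -22, -10, -22, -7]
q=3: [-1, -3, -5, -17, -9]
q=4: [4, -5, 0, -4, -4]
q=5: [9, 0, 5, -6, 1]
Optimal cycle mean attained by: cycle 1->1, total 5, length 1.
Answer: λ = 5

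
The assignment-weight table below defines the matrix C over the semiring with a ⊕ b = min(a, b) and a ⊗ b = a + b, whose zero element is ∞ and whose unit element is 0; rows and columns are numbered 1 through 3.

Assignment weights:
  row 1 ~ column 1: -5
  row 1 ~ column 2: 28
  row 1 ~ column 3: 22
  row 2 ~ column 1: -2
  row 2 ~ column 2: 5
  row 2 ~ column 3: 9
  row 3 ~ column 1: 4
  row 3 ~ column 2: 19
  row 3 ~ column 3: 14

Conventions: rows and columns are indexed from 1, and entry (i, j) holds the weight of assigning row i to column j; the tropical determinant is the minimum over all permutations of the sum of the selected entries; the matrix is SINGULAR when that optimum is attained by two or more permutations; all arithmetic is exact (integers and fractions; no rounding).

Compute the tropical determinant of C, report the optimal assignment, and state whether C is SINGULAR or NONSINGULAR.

σ = (1, 2, 3): (-5) + 5 + 14 = 14
σ = (1, 3, 2): (-5) + 9 + 19 = 23
σ = (2, 1, 3): 28 + (-2) + 14 = 40
σ = (2, 3, 1): 28 + 9 + 4 = 41
σ = (3, 1, 2): 22 + (-2) + 19 = 39
σ = (3, 2, 1): 22 + 5 + 4 = 31
Optimal value attained by: σ = (1, 2, 3).
Answer: det⊕(C) = 14; verdict: NONSINGULAR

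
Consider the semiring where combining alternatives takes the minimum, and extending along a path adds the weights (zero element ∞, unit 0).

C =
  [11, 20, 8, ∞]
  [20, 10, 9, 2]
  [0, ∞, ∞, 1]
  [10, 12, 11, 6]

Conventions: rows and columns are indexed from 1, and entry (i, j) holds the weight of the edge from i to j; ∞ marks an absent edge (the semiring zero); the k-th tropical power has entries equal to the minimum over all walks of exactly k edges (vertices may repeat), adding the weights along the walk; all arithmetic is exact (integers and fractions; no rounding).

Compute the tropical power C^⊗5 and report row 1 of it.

C^⊗2:
  [8, 30, 19, 9]
  [9, 14, 13, 8]
  [11, 13, 8, 7]
  [11, 18, 17, 12]
C^⊗3:
  [19, 21, 16, 15]
  [13, 20, 17, 14]
  [8, 19, 18, 9]
  [17, 24, 19, 18]
C^⊗4:
  [16, 27, 26, 17]
  [17, 26, 21, 18]
  [18, 21, 16, 15]
  [19, 30, 25, 20]
C^⊗5:
  [26, 29, 24, 23]
  [21, 30, 25, 22]
  [16, 27, 26, 17]
  [25, 32, 27, 26]
Answer: row 1 of C^⊗5 = [26, 29, 24, 23]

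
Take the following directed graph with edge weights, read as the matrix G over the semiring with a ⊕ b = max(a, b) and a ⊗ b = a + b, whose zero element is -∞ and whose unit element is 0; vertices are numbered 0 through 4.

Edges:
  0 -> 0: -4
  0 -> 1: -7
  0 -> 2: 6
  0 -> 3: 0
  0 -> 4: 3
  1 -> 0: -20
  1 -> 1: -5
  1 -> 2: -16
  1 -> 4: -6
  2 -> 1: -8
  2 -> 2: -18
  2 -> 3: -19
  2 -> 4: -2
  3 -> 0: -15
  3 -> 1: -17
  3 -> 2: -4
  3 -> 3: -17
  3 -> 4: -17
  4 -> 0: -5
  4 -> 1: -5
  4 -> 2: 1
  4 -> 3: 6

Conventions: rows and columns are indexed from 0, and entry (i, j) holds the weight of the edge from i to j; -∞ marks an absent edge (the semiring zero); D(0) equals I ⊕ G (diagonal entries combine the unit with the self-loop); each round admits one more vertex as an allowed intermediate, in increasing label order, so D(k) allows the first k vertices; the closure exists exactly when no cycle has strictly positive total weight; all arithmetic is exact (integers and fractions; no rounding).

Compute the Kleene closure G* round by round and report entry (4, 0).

D(0):
  [0, -7, 6, 0, 3]
  [-20, 0, -16, -∞, -6]
  [-∞, -8, 0, -19, -2]
  [-15, -17, -4, 0, -17]
  [-5, -5, 1, 6, 0]
D(1):
  [0, -7, 6, 0, 3]
  [-20, 0, -14, -20, -6]
  [-∞, -8, 0, -19, -2]
  [-15, -17, -4, 0, -12]
  [-5, -5, 1, 6, 0]
D(2):
  [0, -7, 6, 0, 3]
  [-20, 0, -14, -20, -6]
  [-28, -8, 0, -19, -2]
  [-15, -17, -4, 0, -12]
  [-5, -5, 1, 6, 0]
D(3):
  [0, -2, 6, 0, 4]
  [-20, 0, -14, -20, -6]
  [-28, -8, 0, -19, -2]
  [-15, -12, -4, 0, -6]
  [-5, -5, 1, 6, 0]
D(4):
  [0, -2, 6, 0, 4]
  [-20, 0, -14, -20, -6]
  [-28, -8, 0, -19, -2]
  [-15, -12, -4, 0, -6]
  [-5, -5, 2, 6, 0]
D(5):
  [0, -1, 6, 10, 4]
  [-11, 0, -4, 0, -6]
  [-7, -7, 0, 4, -2]
  [-11, -11, -4, 0, -6]
  [-5, -5, 2, 6, 0]
Answer: G*[4][0] = -5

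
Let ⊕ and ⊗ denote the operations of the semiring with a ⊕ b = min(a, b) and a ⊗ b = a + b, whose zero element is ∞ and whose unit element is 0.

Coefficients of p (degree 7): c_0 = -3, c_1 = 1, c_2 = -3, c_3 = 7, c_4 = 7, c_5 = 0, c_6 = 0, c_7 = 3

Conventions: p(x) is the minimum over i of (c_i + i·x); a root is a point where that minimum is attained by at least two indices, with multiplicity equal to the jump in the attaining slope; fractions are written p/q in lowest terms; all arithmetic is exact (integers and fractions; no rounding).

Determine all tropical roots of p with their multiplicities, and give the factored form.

hull edge (i=0, c=-3) to (i=2, c=-3): slope 0, span 2
hull edge (i=2, c=-3) to (i=6, c=0): slope 3/4, span 4
hull edge (i=6, c=0) to (i=7, c=3): slope 3, span 1
Factored form: p(x) = 3 ⊗ (x ⊕ (-3)) ⊗ (x ⊕ (-3/4)) ⊗ (x ⊕ (-3/4)) ⊗ (x ⊕ (-3/4)) ⊗ (x ⊕ (-3/4)) ⊗ (x ⊕ 0) ⊗ (x ⊕ 0)
Answer: roots = -3 (mult 1), -3/4 (mult 4), 0 (mult 2)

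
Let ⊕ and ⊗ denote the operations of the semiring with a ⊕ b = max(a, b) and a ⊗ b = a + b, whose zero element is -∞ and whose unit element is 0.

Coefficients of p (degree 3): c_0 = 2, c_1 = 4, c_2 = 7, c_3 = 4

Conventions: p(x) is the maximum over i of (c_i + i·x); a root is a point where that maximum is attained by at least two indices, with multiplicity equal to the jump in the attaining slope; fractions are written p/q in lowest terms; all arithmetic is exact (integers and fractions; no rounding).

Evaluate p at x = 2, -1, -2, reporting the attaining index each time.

p(2) = max(2+0·2=2, 4+1·2=6, 7+2·2=11, 4+3·2=10) = 11 (attained by i=2)
p(-1) = max(2+0·(-1)=2, 4+1·(-1)=3, 7+2·(-1)=5, 4+3·(-1)=1) = 5 (attained by i=2)
p(-2) = max(2+0·(-2)=2, 4+1·(-2)=2, 7+2·(-2)=3, 4+3·(-2)=-2) = 3 (attained by i=2)
Answer: p(2) = 11; p(-1) = 5; p(-2) = 3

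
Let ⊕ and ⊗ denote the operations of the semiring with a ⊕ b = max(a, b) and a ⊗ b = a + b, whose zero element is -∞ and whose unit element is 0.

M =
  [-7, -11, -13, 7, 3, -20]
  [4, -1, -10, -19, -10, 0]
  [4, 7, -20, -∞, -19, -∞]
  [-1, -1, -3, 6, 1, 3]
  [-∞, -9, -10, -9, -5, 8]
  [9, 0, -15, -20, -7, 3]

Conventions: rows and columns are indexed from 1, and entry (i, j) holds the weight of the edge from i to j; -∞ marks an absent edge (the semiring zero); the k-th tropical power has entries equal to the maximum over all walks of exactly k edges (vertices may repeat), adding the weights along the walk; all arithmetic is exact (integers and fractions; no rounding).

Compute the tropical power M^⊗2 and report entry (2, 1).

M^⊗2:
  [6, 6, 4, 13, 8, 11]
  [9, 0, -9, 11, 7, 3]
  [11, 6, -3, 11, 7, 7]
  [12, 5, 3, 12, 7, 9]
  [17, 8, -7, -3, 1, 11]
  [12, 3, -4, 16, 12, 6]
Key observation: the optimum is the walk 2->6->1, with weight 0 + 9 = 9.
Optimal value attained by: walk 2->6->1.
Answer: (M^⊗2)[2][1] = 9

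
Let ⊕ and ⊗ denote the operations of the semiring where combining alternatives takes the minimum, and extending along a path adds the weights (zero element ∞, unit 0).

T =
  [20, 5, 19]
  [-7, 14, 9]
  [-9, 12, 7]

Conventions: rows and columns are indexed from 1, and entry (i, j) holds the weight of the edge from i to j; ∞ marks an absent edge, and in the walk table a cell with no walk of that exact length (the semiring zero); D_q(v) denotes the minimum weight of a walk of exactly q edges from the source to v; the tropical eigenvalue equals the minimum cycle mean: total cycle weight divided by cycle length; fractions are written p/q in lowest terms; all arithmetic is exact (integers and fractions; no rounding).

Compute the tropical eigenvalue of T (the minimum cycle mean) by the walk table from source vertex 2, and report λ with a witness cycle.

q=0: [∞, 0, ∞]
q=1: [-7, 14, 9]
q=2: [0, -2, 12]
q=3: [-9, 5, 7]
Optimal cycle mean attained by: cycle 1->2->1, total 5 + (-7), length 2.
Answer: λ = -1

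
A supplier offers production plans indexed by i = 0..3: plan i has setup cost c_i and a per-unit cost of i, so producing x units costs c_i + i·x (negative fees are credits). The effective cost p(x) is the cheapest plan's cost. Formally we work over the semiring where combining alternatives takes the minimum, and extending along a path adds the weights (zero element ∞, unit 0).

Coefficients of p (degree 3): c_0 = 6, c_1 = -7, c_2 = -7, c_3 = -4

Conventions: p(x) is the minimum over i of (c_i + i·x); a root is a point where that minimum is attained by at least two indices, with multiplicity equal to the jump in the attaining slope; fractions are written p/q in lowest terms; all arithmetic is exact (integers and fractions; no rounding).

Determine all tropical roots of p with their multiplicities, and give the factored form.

hull edge (i=0, c=6) to (i=1, c=-7): slope -13, span 1
hull edge (i=1, c=-7) to (i=2, c=-7): slope 0, span 1
hull edge (i=2, c=-7) to (i=3, c=-4): slope 3, span 1
Factored form: p(x) = -4 ⊗ (x ⊕ (-3)) ⊗ (x ⊕ 0) ⊗ (x ⊕ 13)
Answer: roots = -3 (mult 1), 0 (mult 1), 13 (mult 1)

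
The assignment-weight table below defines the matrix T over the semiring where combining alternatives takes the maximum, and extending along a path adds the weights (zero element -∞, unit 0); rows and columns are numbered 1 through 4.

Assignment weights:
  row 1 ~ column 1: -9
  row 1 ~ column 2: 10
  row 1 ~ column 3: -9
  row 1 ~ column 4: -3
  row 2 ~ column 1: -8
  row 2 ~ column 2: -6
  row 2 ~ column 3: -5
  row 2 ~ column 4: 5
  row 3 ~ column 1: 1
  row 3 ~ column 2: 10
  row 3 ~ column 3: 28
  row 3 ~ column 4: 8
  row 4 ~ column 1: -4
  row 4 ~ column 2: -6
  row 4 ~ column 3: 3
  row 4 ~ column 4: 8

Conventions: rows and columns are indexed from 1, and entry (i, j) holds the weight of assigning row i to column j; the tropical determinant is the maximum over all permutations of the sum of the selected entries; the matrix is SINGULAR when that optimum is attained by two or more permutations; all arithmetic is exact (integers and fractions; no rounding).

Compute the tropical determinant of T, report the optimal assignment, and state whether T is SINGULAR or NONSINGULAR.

σ = (1, 2, 3, 4): (-9) + (-6) + 28 + 8 = 21
σ = (1, 2, 4, 3): (-9) + (-6) + 8 + 3 = -4
σ = (1, 3, 2, 4): (-9) + (-5) + 10 + 8 = 4
σ = (1, 3, 4, 2): (-9) + (-5) + 8 + (-6) = -12
σ = (1, 4, 2, 3): (-9) + 5 + 10 + 3 = 9
σ = (1, 4, 3, 2): (-9) + 5 + 28 + (-6) = 18
σ = (2, 1, 3, 4): 10 + (-8) + 28 + 8 = 38
σ = (2, 1, 4, 3): 10 + (-8) + 8 + 3 = 13
σ = (2, 3, 1, 4): 10 + (-5) + 1 + 8 = 14
σ = (2, 3, 4, 1): 10 + (-5) + 8 + (-4) = 9
σ = (2, 4, 1, 3): 10 + 5 + 1 + 3 = 19
σ = (2, 4, 3, 1): 10 + 5 + 28 + (-4) = 39
σ = (3, 1, 2, 4): (-9) + (-8) + 10 + 8 = 1
σ = (3, 1, 4, 2): (-9) + (-8) + 8 + (-6) = -15
σ = (3, 2, 1, 4): (-9) + (-6) + 1 + 8 = -6
σ = (3, 2, 4, 1): (-9) + (-6) + 8 + (-4) = -11
σ = (3, 4, 1, 2): (-9) + 5 + 1 + (-6) = -9
σ = (3, 4, 2, 1): (-9) + 5 + 10 + (-4) = 2
σ = (4, 1, 2, 3): (-3) + (-8) + 10 + 3 = 2
σ = (4, 1, 3, 2): (-3) + (-8) + 28 + (-6) = 11
σ = (4, 2, 1, 3): (-3) + (-6) + 1 + 3 = -5
σ = (4, 2, 3, 1): (-3) + (-6) + 28 + (-4) = 15
σ = (4, 3, 1, 2): (-3) + (-5) + 1 + (-6) = -13
σ = (4, 3, 2, 1): (-3) + (-5) + 10 + (-4) = -2
Optimal value attained by: σ = (2, 4, 3, 1).
Answer: det⊕(T) = 39; verdict: NONSINGULAR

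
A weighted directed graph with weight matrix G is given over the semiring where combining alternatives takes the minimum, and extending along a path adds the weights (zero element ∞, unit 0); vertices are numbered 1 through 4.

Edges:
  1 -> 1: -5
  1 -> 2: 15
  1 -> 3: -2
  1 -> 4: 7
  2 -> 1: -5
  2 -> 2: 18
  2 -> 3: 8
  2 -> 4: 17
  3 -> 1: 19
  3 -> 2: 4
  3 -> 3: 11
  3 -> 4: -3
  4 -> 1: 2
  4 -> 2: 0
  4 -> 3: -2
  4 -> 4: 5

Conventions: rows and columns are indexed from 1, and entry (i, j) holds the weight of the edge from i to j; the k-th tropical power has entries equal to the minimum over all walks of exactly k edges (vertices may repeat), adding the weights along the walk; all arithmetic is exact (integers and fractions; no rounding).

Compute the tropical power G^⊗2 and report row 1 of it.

G^⊗2:
  [-10, 2, -7, -5]
  [-10, 10, -7, 2]
  [-1, -3, -5, 2]
  [-5, 2, 0, -5]
Answer: row 1 of G^⊗2 = [-10, 2, -7, -5]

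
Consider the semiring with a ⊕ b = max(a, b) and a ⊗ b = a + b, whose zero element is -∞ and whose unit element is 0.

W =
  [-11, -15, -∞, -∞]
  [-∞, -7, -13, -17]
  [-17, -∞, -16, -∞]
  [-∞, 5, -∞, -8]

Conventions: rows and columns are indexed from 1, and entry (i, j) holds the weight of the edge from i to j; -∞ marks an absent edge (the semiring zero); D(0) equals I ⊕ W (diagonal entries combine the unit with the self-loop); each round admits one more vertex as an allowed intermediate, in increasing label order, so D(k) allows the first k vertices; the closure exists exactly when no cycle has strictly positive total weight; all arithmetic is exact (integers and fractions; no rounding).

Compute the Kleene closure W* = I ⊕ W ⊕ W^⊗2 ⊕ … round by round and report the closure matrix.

D(0):
  [0, -15, -∞, -∞]
  [-∞, 0, -13, -17]
  [-17, -∞, 0, -∞]
  [-∞, 5, -∞, 0]
D(1):
  [0, -15, -∞, -∞]
  [-∞, 0, -13, -17]
  [-17, -32, 0, -∞]
  [-∞, 5, -∞, 0]
D(2):
  [0, -15, -28, -32]
  [-∞, 0, -13, -17]
  [-17, -32, 0, -49]
  [-∞, 5, -8, 0]
D(3):
  [0, -15, -28, -32]
  [-30, 0, -13, -17]
  [-17, -32, 0, -49]
  [-25, 5, -8, 0]
D(4):
  [0, -15, -28, -32]
  [-30, 0, -13, -17]
  [-17, -32, 0, -49]
  [-25, 5, -8, 0]
Answer: W* = [[0, -15, -28, -32], [-30, 0, -13, -17], [-17, -32, 0, -49], [-25, 5, -8, 0]]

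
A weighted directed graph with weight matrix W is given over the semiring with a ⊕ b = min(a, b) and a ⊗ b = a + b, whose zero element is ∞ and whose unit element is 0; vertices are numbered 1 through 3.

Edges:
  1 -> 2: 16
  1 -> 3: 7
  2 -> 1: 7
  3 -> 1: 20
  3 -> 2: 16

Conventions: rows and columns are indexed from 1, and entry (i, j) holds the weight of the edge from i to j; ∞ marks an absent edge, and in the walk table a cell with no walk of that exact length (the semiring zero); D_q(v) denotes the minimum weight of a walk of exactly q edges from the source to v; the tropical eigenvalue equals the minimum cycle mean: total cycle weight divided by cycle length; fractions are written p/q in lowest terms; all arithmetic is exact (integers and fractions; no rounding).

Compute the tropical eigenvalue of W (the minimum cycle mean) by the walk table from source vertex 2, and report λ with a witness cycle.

q=0: [∞, 0, ∞]
q=1: [7, ∞, ∞]
q=2: [∞, 23, 14]
q=3: [30, 30, ∞]
Optimal cycle mean attained by: cycle 1->3->2->1, total 7 + 16 + 7, length 3.
Answer: λ = 10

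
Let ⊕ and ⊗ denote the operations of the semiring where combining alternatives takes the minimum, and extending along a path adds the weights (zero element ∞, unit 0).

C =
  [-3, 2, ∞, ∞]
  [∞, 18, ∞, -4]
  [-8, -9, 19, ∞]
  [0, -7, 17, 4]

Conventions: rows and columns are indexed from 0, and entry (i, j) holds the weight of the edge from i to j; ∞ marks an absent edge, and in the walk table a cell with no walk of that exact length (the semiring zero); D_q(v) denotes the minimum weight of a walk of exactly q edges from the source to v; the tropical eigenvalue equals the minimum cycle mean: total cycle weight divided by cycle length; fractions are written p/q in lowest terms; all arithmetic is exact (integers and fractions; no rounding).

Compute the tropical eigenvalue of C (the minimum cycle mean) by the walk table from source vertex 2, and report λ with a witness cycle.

q=0: [∞, ∞, 0, ∞]
q=1: [-8, -9, 19, ∞]
q=2: [-11, -6, 38, -13]
q=3: [-14, -20, 4, -10]
q=4: [-17, -17, 7, -24]
Optimal cycle mean attained by: cycle 1->3->1, total (-4) + (-7), length 2.
Answer: λ = -11/2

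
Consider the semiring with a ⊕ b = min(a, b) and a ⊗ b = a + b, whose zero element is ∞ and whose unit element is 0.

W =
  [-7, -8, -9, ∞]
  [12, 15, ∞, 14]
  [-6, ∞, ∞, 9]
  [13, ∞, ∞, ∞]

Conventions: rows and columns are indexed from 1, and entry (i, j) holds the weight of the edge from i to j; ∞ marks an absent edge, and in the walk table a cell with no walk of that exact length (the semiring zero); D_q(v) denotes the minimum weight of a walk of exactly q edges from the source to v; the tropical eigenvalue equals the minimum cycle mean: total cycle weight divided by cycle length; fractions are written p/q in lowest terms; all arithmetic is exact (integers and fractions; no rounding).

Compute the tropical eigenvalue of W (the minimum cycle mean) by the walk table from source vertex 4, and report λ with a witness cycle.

q=0: [∞, ∞, ∞, 0]
q=1: [13, ∞, ∞, ∞]
q=2: [6, 5, 4, ∞]
q=3: [-2, -2, -3, 13]
q=4: [-9, -10, -11, 6]
Optimal cycle mean attained by: cycle 1->3->1, total (-9) + (-6), length 2.
Answer: λ = -15/2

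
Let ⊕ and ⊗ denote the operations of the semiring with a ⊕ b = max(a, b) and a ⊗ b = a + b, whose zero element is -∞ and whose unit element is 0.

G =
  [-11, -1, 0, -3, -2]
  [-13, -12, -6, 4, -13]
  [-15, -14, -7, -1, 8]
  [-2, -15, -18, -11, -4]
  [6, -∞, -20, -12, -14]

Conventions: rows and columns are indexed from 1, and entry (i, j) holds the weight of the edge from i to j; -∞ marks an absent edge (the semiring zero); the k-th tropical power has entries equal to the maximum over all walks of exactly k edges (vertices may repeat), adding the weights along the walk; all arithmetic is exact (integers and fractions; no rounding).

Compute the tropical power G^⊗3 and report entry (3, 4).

G^⊗2:
  [4, -12, -7, 3, 8]
  [2, -11, -13, -7, 2]
  [14, -16, -12, -4, 1]
  [2, -3, -2, -5, -4]
  [-5, 5, 6, 3, 4]
G^⊗3:
  [14, 3, 4, 1, 2]
  [8, 1, 2, -1, 0]
  [7, 13, 14, 11, 12]
  [2, 1, 2, 1, 6]
  [10, -6, -1, 9, 14]
Key observation: the optimum is the walk 3->5->1->4, with weight 8 + 6 + (-3) = 11.
Optimal value attained by: walk 3->5->1->4.
Answer: (G^⊗3)[3][4] = 11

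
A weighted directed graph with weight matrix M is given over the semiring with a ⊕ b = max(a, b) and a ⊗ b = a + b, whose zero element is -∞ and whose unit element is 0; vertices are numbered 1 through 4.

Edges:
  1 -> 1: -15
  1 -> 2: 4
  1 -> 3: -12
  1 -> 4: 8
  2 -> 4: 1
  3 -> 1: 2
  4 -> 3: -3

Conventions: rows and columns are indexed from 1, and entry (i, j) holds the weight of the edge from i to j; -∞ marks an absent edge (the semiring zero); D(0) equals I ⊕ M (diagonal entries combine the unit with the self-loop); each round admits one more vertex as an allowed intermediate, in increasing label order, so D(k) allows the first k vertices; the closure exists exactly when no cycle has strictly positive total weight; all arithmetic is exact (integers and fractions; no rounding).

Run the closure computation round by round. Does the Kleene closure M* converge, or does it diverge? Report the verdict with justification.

D(0):
  [0, 4, -12, 8]
  [-∞, 0, -∞, 1]
  [2, -∞, 0, -∞]
  [-∞, -∞, -3, 0]
D(1):
  [0, 4, -12, 8]
  [-∞, 0, -∞, 1]
  [2, 6, 0, 10]
  [-∞, -∞, -3, 0]
D(2):
  [0, 4, -12, 8]
  [-∞, 0, -∞, 1]
  [2, 6, 0, 10]
  [-∞, -∞, -3, 0]
Detection: at round 3, diagonal entry (4, 4) turns strictly positive.
Key observation: the cycle 4->3->1->2->4 has total weight (-3) + 2 + 4 + 1, which is strictly positive.
Answer: DIVERGES — positive cycle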